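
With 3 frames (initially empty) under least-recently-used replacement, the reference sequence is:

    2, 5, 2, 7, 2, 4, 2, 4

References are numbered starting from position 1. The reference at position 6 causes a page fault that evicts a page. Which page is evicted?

pos 1: 2 -> miss, frames {2}
pos 2: 5 -> miss, frames {2,5}
pos 3: 2 -> hit
pos 4: 7 -> miss, frames {5,2,7}
pos 5: 2 -> hit
pos 6: 4 -> miss, evict 5, frames {7,2,4}
At position 6, page 5 is evicted.

5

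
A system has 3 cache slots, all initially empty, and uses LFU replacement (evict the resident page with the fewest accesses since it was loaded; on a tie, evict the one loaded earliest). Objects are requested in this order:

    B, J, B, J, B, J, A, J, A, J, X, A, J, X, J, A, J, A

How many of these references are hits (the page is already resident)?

B → fault, frames {B}
J → fault, frames {B,J}
B → hit
J → hit
B → hit
J → hit
A → fault, frames {B,J,A}
J → hit
A → hit
J → hit
X → fault, evict A, frames {B,J,X}
A → fault, evict X, frames {B,J,A}
J → hit
X → fault, evict A, frames {B,J,X}
J → hit
A → fault, evict X, frames {B,J,A}
J → hit
A → hit
Hits: 11.

11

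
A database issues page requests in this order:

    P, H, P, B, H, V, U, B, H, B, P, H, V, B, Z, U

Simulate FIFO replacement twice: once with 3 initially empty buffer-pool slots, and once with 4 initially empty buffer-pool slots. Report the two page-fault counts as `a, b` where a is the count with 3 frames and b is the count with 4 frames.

3 frames: F F . F . F F . F F F . F . F F → 11 faults.
4 frames: F F . F . F F . . . F F . F F F → 10 faults.
10 < 11: adding a frame reduced faults, as is typical.

11, 10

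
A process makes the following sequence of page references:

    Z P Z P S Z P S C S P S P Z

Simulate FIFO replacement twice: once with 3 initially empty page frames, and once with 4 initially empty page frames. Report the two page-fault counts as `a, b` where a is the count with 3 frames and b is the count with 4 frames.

5, 4

3 frames: F F . . F . . . F . . . . F → 5 faults.
4 frames: F F . . F . . . F . . . . . → 4 faults.
4 < 5: adding a frame reduced faults, as is typical.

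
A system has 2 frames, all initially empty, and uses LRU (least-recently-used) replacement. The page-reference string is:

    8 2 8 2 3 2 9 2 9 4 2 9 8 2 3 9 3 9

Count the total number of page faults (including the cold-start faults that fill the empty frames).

8 → miss, frames [8]
2 → miss, frames [8, 2]
8 → hit
2 → hit
3 → miss, evict 8, frames [2, 3]
2 → hit
9 → miss, evict 3, frames [2, 9]
2 → hit
9 → hit
4 → miss, evict 2, frames [9, 4]
2 → miss, evict 9, frames [4, 2]
9 → miss, evict 4, frames [2, 9]
8 → miss, evict 2, frames [9, 8]
2 → miss, evict 9, frames [8, 2]
3 → miss, evict 8, frames [2, 3]
9 → miss, evict 2, frames [3, 9]
3 → hit
9 → hit
Page faults: 11.

11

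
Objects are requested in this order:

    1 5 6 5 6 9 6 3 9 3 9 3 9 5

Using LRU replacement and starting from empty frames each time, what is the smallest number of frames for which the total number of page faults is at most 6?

f=1: 14 faults
f=2: 7 faults
f=3: 6 faults
f=4: 5 faults
f=5: 5 faults
Smallest f with faults ≤ 6 is 3.

3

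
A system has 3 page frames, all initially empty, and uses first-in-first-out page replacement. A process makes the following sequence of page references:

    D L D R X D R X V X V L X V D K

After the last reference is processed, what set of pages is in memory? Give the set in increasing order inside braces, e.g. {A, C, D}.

{D, K, X}

D -> miss, frames (D)
L -> miss, frames (D L)
D -> hit
R -> miss, frames (D L R)
X -> miss, evict D, frames (L R X)
D -> miss, evict L, frames (R X D)
R -> hit
X -> hit
V -> miss, evict R, frames (X D V)
X -> hit
V -> hit
L -> miss, evict X, frames (D V L)
X -> miss, evict D, frames (V L X)
V -> hit
D -> miss, evict V, frames (L X D)
K -> miss, evict L, frames (X D K)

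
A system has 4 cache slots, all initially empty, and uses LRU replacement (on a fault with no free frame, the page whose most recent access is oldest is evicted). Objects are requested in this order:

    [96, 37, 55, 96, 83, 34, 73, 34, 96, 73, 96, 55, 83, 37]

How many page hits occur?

96: miss, frames (96)
37: miss, frames (96 37)
55: miss, frames (96 37 55)
96: hit
83: miss, frames (37 55 96 83)
34: miss, evict 37, frames (55 96 83 34)
73: miss, evict 55, frames (96 83 34 73)
34: hit
96: hit
73: hit
96: hit
55: miss, evict 83, frames (34 73 96 55)
83: miss, evict 34, frames (73 96 55 83)
37: miss, evict 73, frames (96 55 83 37)
Hits: 5.

5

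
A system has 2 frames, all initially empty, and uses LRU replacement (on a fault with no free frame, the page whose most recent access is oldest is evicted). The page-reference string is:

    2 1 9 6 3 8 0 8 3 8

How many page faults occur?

8

2 → fault, frames (2)
1 → fault, frames (2 1)
9 → fault, evict 2, frames (1 9)
6 → fault, evict 1, frames (9 6)
3 → fault, evict 9, frames (6 3)
8 → fault, evict 6, frames (3 8)
0 → fault, evict 3, frames (8 0)
8 → hit
3 → fault, evict 0, frames (8 3)
8 → hit
Page faults: 8.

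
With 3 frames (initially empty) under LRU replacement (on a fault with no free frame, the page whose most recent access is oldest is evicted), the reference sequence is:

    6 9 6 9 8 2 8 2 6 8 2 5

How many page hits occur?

6

6: fault, frames (6)
9: fault, frames (6 9)
6: hit
9: hit
8: fault, frames (6 9 8)
2: fault, evict 6, frames (9 8 2)
8: hit
2: hit
6: fault, evict 9, frames (8 2 6)
8: hit
2: hit
5: fault, evict 6, frames (8 2 5)
Hits: 6.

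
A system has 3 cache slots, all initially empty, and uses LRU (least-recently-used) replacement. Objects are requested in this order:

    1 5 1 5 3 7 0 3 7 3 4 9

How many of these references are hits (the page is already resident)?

1 -> fault, frames [1]
5 -> fault, frames [1, 5]
1 -> hit
5 -> hit
3 -> fault, frames [1, 5, 3]
7 -> fault, evict 1, frames [5, 3, 7]
0 -> fault, evict 5, frames [3, 7, 0]
3 -> hit
7 -> hit
3 -> hit
4 -> fault, evict 0, frames [7, 3, 4]
9 -> fault, evict 7, frames [3, 4, 9]
Hits: 5.

5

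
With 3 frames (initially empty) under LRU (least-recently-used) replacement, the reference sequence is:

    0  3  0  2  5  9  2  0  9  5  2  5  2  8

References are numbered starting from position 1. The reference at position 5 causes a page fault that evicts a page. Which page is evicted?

3

pos 1: 0 → miss, frames [0]
pos 2: 3 → miss, frames [0, 3]
pos 3: 0 → hit
pos 4: 2 → miss, frames [3, 0, 2]
pos 5: 5 → miss, evict 3, frames [0, 2, 5]
At position 5, page 3 is evicted.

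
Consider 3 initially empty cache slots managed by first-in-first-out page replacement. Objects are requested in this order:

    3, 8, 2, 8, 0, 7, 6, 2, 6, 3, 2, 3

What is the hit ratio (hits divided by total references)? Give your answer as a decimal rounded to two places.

3 -> miss, frames [3]
8 -> miss, frames [3, 8]
2 -> miss, frames [3, 8, 2]
8 -> hit
0 -> miss, evict 3, frames [8, 2, 0]
7 -> miss, evict 8, frames [2, 0, 7]
6 -> miss, evict 2, frames [0, 7, 6]
2 -> miss, evict 0, frames [7, 6, 2]
6 -> hit
3 -> miss, evict 7, frames [6, 2, 3]
2 -> hit
3 -> hit
Hits: 4 of 12 references → 4/12 = 0.3333.

0.33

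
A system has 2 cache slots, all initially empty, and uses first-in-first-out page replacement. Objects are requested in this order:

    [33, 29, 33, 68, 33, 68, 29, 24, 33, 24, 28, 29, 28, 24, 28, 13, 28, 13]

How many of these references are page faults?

12

33: fault, frames [33]
29: fault, frames [33, 29]
33: hit
68: fault, evict 33, frames [29, 68]
33: fault, evict 29, frames [68, 33]
68: hit
29: fault, evict 68, frames [33, 29]
24: fault, evict 33, frames [29, 24]
33: fault, evict 29, frames [24, 33]
24: hit
28: fault, evict 24, frames [33, 28]
29: fault, evict 33, frames [28, 29]
28: hit
24: fault, evict 28, frames [29, 24]
28: fault, evict 29, frames [24, 28]
13: fault, evict 24, frames [28, 13]
28: hit
13: hit
Page faults: 12.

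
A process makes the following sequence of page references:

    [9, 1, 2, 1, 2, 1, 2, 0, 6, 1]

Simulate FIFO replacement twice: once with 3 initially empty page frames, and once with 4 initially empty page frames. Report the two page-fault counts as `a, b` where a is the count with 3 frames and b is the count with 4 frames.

6, 5

3 frames: F F F . . . . F F F → 6 faults.
4 frames: F F F . . . . F F . → 5 faults.
5 < 6: adding a frame reduced faults, as is typical.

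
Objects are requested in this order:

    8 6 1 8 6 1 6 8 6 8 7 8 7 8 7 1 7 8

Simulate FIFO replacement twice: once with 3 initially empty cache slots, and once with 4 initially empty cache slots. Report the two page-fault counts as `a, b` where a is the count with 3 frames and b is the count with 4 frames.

3 frames: F F F . . . . . . . F F . . . . . . → 5 faults.
4 frames: F F F . . . . . . . F . . . . . . . → 4 faults.
4 < 5: adding a frame reduced faults, as is typical.

5, 4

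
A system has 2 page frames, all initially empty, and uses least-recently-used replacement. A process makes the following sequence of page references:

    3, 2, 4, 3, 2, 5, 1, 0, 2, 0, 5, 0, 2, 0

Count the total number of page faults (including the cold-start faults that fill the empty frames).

11

3 → miss, frames [3]
2 → miss, frames [3, 2]
4 → miss, evict 3, frames [2, 4]
3 → miss, evict 2, frames [4, 3]
2 → miss, evict 4, frames [3, 2]
5 → miss, evict 3, frames [2, 5]
1 → miss, evict 2, frames [5, 1]
0 → miss, evict 5, frames [1, 0]
2 → miss, evict 1, frames [0, 2]
0 → hit
5 → miss, evict 2, frames [0, 5]
0 → hit
2 → miss, evict 5, frames [0, 2]
0 → hit
Page faults: 11.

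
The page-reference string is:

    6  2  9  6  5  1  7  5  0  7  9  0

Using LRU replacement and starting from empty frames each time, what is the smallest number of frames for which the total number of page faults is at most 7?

6

f=1: 12 faults
f=2: 12 faults
f=3: 8 faults
f=4: 8 faults
f=5: 8 faults
f=6: 7 faults
f=7: 7 faults
Smallest f with faults ≤ 7 is 6.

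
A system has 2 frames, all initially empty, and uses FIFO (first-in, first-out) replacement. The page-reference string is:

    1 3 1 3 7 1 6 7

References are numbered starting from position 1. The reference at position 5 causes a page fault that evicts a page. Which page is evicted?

pos 1: 1 -> fault, frames [1]
pos 2: 3 -> fault, frames [1, 3]
pos 3: 1 -> hit
pos 4: 3 -> hit
pos 5: 7 -> fault, evict 1, frames [3, 7]
At position 5, page 1 is evicted.

1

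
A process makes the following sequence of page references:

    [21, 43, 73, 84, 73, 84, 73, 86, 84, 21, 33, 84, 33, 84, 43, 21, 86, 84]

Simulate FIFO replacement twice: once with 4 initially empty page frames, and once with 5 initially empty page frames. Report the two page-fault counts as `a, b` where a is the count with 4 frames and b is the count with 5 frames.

9, 7

4 frames: F F F F . . . F . F F . . . F . . F → 9 faults.
5 frames: F F F F . . . F . . F . . . . F . . → 7 faults.
7 < 9: adding a frame reduced faults, as is typical.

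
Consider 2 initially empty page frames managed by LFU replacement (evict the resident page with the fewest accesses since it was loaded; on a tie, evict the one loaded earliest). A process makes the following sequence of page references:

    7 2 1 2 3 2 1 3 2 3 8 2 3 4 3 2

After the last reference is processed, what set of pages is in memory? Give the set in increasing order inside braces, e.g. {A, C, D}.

{2, 3}

7 → miss, frames (7)
2 → miss, frames (7 2)
1 → miss, evict 7, frames (2 1)
2 → hit
3 → miss, evict 1, frames (2 3)
2 → hit
1 → miss, evict 3, frames (2 1)
3 → miss, evict 1, frames (2 3)
2 → hit
3 → hit
8 → miss, evict 3, frames (2 8)
2 → hit
3 → miss, evict 8, frames (2 3)
4 → miss, evict 3, frames (2 4)
3 → miss, evict 4, frames (2 3)
2 → hit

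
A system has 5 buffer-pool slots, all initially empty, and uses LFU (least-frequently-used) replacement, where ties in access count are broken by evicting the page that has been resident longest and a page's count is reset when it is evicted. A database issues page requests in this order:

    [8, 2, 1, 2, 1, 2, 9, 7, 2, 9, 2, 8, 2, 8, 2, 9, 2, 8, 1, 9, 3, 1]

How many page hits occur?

8 → fault, frames [8]
2 → fault, frames [8, 2]
1 → fault, frames [8, 2, 1]
2 → hit
1 → hit
2 → hit
9 → fault, frames [8, 2, 1, 9]
7 → fault, frames [8, 2, 1, 9, 7]
2 → hit
9 → hit
2 → hit
8 → hit
2 → hit
8 → hit
2 → hit
9 → hit
2 → hit
8 → hit
1 → hit
9 → hit
3 → fault, evict 7, frames [8, 2, 1, 9, 3]
1 → hit
Hits: 16.

16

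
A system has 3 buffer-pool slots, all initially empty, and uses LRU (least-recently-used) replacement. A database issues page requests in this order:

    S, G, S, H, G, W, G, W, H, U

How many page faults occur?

5

S -> fault, frames {S}
G -> fault, frames {S,G}
S -> hit
H -> fault, frames {G,S,H}
G -> hit
W -> fault, evict S, frames {H,G,W}
G -> hit
W -> hit
H -> hit
U -> fault, evict G, frames {W,H,U}
Page faults: 5.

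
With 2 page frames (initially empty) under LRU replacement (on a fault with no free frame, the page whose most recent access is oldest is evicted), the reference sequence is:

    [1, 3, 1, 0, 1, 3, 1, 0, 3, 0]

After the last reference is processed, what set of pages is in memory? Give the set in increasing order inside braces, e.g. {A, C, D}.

1 -> miss, frames [1]
3 -> miss, frames [1, 3]
1 -> hit
0 -> miss, evict 3, frames [1, 0]
1 -> hit
3 -> miss, evict 0, frames [1, 3]
1 -> hit
0 -> miss, evict 3, frames [1, 0]
3 -> miss, evict 1, frames [0, 3]
0 -> hit

{0, 3}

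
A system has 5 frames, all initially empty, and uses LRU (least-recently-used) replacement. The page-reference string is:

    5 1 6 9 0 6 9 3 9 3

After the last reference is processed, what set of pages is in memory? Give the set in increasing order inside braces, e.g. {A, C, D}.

5 → miss, frames (5)
1 → miss, frames (5 1)
6 → miss, frames (5 1 6)
9 → miss, frames (5 1 6 9)
0 → miss, frames (5 1 6 9 0)
6 → hit
9 → hit
3 → miss, evict 5, frames (1 0 6 9 3)
9 → hit
3 → hit

{0, 1, 3, 6, 9}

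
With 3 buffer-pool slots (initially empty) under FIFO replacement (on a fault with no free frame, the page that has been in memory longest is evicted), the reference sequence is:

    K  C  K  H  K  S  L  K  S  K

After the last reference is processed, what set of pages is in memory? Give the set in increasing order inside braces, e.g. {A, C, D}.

K: fault, frames {K}
C: fault, frames {K,C}
K: hit
H: fault, frames {K,C,H}
K: hit
S: fault, evict K, frames {C,H,S}
L: fault, evict C, frames {H,S,L}
K: fault, evict H, frames {S,L,K}
S: hit
K: hit

{K, L, S}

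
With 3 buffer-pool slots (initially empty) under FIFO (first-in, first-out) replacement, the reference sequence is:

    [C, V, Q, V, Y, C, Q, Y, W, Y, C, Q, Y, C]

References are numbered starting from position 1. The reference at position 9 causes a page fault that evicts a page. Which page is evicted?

Q

pos 1: C → miss, frames [C]
pos 2: V → miss, frames [C, V]
pos 3: Q → miss, frames [C, V, Q]
pos 4: V → hit
pos 5: Y → miss, evict C, frames [V, Q, Y]
pos 6: C → miss, evict V, frames [Q, Y, C]
pos 7: Q → hit
pos 8: Y → hit
pos 9: W → miss, evict Q, frames [Y, C, W]
At position 9, page Q is evicted.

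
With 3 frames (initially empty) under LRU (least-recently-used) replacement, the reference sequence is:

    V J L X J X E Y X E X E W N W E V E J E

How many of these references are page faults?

V → fault, frames {V}
J → fault, frames {V,J}
L → fault, frames {V,J,L}
X → fault, evict V, frames {J,L,X}
J → hit
X → hit
E → fault, evict L, frames {J,X,E}
Y → fault, evict J, frames {X,E,Y}
X → hit
E → hit
X → hit
E → hit
W → fault, evict Y, frames {X,E,W}
N → fault, evict X, frames {E,W,N}
W → hit
E → hit
V → fault, evict N, frames {W,E,V}
E → hit
J → fault, evict W, frames {V,E,J}
E → hit
Page faults: 10.

10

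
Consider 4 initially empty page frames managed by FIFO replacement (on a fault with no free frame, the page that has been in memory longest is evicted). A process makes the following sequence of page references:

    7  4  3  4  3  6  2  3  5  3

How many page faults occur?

7 → fault, frames (7)
4 → fault, frames (7 4)
3 → fault, frames (7 4 3)
4 → hit
3 → hit
6 → fault, frames (7 4 3 6)
2 → fault, evict 7, frames (4 3 6 2)
3 → hit
5 → fault, evict 4, frames (3 6 2 5)
3 → hit
Page faults: 6.

6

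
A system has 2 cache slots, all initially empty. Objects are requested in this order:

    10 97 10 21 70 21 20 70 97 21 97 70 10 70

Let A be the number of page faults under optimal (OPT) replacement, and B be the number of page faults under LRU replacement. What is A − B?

Under OPT: F F . F F . F . F F . F F . → 9 faults.
Under LRU: F F . F F . F F F F . F F . → 10 faults.
A − B = 9 − 10 = -1.

-1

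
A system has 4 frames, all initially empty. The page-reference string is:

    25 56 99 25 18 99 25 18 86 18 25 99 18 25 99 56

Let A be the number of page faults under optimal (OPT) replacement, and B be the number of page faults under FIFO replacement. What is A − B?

-1

Under OPT: F F F . F . . . F . . . . . . F → 6 faults.
Under FIFO: F F F . F . . . F . F . . . . F → 7 faults.
A − B = 6 − 7 = -1.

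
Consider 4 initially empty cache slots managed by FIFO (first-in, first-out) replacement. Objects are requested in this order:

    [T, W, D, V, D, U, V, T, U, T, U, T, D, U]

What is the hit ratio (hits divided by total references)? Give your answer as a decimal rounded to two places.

T → miss, frames (T)
W → miss, frames (T W)
D → miss, frames (T W D)
V → miss, frames (T W D V)
D → hit
U → miss, evict T, frames (W D V U)
V → hit
T → miss, evict W, frames (D V U T)
U → hit
T → hit
U → hit
T → hit
D → hit
U → hit
Hits: 8 of 14 references → 8/14 = 0.5714.

0.57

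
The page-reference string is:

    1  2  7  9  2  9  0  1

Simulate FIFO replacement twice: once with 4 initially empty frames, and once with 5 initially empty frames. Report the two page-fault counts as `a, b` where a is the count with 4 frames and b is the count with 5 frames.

6, 5

4 frames: F F F F . . F F → 6 faults.
5 frames: F F F F . . F . → 5 faults.
5 < 6: adding a frame reduced faults, as is typical.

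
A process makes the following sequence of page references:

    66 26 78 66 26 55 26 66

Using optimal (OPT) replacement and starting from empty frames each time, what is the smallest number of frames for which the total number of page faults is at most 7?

f=1: 8 faults
f=2: 6 faults
f=3: 4 faults
f=4: 4 faults
Smallest f with faults ≤ 7 is 2.

2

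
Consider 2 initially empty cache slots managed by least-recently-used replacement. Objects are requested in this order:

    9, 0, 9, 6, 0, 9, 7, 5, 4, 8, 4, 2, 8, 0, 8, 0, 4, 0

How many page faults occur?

13

9 → miss, frames [9]
0 → miss, frames [9, 0]
9 → hit
6 → miss, evict 0, frames [9, 6]
0 → miss, evict 9, frames [6, 0]
9 → miss, evict 6, frames [0, 9]
7 → miss, evict 0, frames [9, 7]
5 → miss, evict 9, frames [7, 5]
4 → miss, evict 7, frames [5, 4]
8 → miss, evict 5, frames [4, 8]
4 → hit
2 → miss, evict 8, frames [4, 2]
8 → miss, evict 4, frames [2, 8]
0 → miss, evict 2, frames [8, 0]
8 → hit
0 → hit
4 → miss, evict 8, frames [0, 4]
0 → hit
Page faults: 13.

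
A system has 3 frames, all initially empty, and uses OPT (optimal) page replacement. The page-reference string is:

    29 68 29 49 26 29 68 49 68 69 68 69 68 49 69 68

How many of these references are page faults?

6

29 → fault, frames {29}
68 → fault, frames {29,68}
29 → hit
49 → fault, frames {29,68,49}
26 → fault, evict 49, frames {29,68,26}
29 → hit
68 → hit
49 → fault, evict 26, frames {29,68,49}
68 → hit
69 → fault, evict 29, frames {68,49,69}
68 → hit
69 → hit
68 → hit
49 → hit
69 → hit
68 → hit
Page faults: 6.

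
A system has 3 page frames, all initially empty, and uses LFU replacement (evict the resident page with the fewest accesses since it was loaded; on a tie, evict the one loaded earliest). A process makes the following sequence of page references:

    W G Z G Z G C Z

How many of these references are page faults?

W: miss, frames [W]
G: miss, frames [W, G]
Z: miss, frames [W, G, Z]
G: hit
Z: hit
G: hit
C: miss, evict W, frames [G, Z, C]
Z: hit
Page faults: 4.

4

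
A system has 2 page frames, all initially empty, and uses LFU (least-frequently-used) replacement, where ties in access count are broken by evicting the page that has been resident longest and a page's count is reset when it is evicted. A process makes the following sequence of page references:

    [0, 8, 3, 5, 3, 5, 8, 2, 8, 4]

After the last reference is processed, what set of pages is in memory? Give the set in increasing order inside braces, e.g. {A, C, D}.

0: fault, frames (0)
8: fault, frames (0 8)
3: fault, evict 0, frames (8 3)
5: fault, evict 8, frames (3 5)
3: hit
5: hit
8: fault, evict 3, frames (5 8)
2: fault, evict 8, frames (5 2)
8: fault, evict 2, frames (5 8)
4: fault, evict 8, frames (5 4)

{4, 5}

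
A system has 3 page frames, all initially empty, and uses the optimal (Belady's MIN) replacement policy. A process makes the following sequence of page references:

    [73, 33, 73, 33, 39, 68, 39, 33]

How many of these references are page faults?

4

73: miss, frames (73)
33: miss, frames (73 33)
73: hit
33: hit
39: miss, frames (73 33 39)
68: miss, evict 73, frames (33 39 68)
39: hit
33: hit
Page faults: 4.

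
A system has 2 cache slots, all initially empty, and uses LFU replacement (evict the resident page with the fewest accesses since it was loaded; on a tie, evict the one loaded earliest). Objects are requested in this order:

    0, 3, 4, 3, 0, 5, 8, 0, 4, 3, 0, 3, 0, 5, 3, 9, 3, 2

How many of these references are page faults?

12

0 -> fault, frames {0}
3 -> fault, frames {0,3}
4 -> fault, evict 0, frames {3,4}
3 -> hit
0 -> fault, evict 4, frames {3,0}
5 -> fault, evict 0, frames {3,5}
8 -> fault, evict 5, frames {3,8}
0 -> fault, evict 8, frames {3,0}
4 -> fault, evict 0, frames {3,4}
3 -> hit
0 -> fault, evict 4, frames {3,0}
3 -> hit
0 -> hit
5 -> fault, evict 0, frames {3,5}
3 -> hit
9 -> fault, evict 5, frames {3,9}
3 -> hit
2 -> fault, evict 9, frames {3,2}
Page faults: 12.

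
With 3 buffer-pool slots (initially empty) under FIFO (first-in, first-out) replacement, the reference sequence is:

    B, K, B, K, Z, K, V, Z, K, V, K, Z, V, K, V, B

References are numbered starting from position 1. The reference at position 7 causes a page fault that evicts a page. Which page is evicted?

B

pos 1: B -> fault, frames (B)
pos 2: K -> fault, frames (B K)
pos 3: B -> hit
pos 4: K -> hit
pos 5: Z -> fault, frames (B K Z)
pos 6: K -> hit
pos 7: V -> fault, evict B, frames (K Z V)
At position 7, page B is evicted.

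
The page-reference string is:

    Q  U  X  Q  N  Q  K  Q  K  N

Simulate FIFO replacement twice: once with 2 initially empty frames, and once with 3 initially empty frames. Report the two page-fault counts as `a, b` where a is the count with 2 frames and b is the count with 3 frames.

8, 6

2 frames: F F F F F . F F . F → 8 faults.
3 frames: F F F . F F F . . . → 6 faults.
6 < 8: adding a frame reduced faults, as is typical.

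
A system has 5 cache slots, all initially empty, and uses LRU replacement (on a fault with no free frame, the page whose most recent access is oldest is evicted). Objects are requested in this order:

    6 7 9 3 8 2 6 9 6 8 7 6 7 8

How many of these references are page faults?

6 → fault, frames [6]
7 → fault, frames [6, 7]
9 → fault, frames [6, 7, 9]
3 → fault, frames [6, 7, 9, 3]
8 → fault, frames [6, 7, 9, 3, 8]
2 → fault, evict 6, frames [7, 9, 3, 8, 2]
6 → fault, evict 7, frames [9, 3, 8, 2, 6]
9 → hit
6 → hit
8 → hit
7 → fault, evict 3, frames [2, 9, 6, 8, 7]
6 → hit
7 → hit
8 → hit
Page faults: 8.

8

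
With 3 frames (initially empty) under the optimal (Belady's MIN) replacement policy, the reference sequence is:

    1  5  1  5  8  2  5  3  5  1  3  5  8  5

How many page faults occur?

1 -> fault, frames (1)
5 -> fault, frames (1 5)
1 -> hit
5 -> hit
8 -> fault, frames (1 5 8)
2 -> fault, evict 8, frames (1 5 2)
5 -> hit
3 -> fault, evict 2, frames (1 5 3)
5 -> hit
1 -> hit
3 -> hit
5 -> hit
8 -> fault, evict 3, frames (1 5 8)
5 -> hit
Page faults: 6.

6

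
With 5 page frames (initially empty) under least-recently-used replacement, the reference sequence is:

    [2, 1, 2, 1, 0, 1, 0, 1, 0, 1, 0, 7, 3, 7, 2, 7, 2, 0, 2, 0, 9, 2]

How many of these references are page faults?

2 → fault, frames (2)
1 → fault, frames (2 1)
2 → hit
1 → hit
0 → fault, frames (2 1 0)
1 → hit
0 → hit
1 → hit
0 → hit
1 → hit
0 → hit
7 → fault, frames (2 1 0 7)
3 → fault, frames (2 1 0 7 3)
7 → hit
2 → hit
7 → hit
2 → hit
0 → hit
2 → hit
0 → hit
9 → fault, evict 1, frames (3 7 2 0 9)
2 → hit
Page faults: 6.

6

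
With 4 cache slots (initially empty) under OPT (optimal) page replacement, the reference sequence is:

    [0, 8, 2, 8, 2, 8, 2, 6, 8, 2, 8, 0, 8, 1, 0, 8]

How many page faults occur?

5

0 → miss, frames (0)
8 → miss, frames (0 8)
2 → miss, frames (0 8 2)
8 → hit
2 → hit
8 → hit
2 → hit
6 → miss, frames (0 8 2 6)
8 → hit
2 → hit
8 → hit
0 → hit
8 → hit
1 → miss, evict 6, frames (0 8 2 1)
0 → hit
8 → hit
Page faults: 5.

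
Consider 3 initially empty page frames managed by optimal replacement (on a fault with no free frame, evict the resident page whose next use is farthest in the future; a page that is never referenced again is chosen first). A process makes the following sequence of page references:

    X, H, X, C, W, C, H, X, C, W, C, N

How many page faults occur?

X: fault, frames [X]
H: fault, frames [X, H]
X: hit
C: fault, frames [X, H, C]
W: fault, evict X, frames [H, C, W]
C: hit
H: hit
X: fault, evict H, frames [C, W, X]
C: hit
W: hit
C: hit
N: fault, evict X, frames [C, W, N]
Page faults: 6.

6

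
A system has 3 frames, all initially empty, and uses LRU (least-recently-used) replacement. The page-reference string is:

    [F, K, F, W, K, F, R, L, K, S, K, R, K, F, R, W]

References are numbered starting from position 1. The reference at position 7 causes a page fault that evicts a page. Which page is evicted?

W

pos 1: F → miss, frames {F}
pos 2: K → miss, frames {F,K}
pos 3: F → hit
pos 4: W → miss, frames {K,F,W}
pos 5: K → hit
pos 6: F → hit
pos 7: R → miss, evict W, frames {K,F,R}
At position 7, page W is evicted.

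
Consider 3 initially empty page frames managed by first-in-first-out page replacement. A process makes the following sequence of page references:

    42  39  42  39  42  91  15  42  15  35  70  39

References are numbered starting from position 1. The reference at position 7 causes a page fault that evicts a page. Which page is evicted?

42

pos 1: 42: fault, frames (42)
pos 2: 39: fault, frames (42 39)
pos 3: 42: hit
pos 4: 39: hit
pos 5: 42: hit
pos 6: 91: fault, frames (42 39 91)
pos 7: 15: fault, evict 42, frames (39 91 15)
At position 7, page 42 is evicted.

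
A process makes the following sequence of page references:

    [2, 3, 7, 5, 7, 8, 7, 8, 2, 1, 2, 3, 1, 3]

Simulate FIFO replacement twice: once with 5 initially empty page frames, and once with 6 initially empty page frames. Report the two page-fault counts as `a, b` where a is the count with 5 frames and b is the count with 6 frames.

5 frames: F F F F . F . . . F F F . . → 8 faults.
6 frames: F F F F . F . . . F . . . . → 6 faults.
6 < 8: adding a frame reduced faults, as is typical.

8, 6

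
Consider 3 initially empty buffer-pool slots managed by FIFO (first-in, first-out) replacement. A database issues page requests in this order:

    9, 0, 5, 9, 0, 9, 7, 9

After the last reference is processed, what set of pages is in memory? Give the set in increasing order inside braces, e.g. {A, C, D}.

{5, 7, 9}

9 -> fault, frames {9}
0 -> fault, frames {9,0}
5 -> fault, frames {9,0,5}
9 -> hit
0 -> hit
9 -> hit
7 -> fault, evict 9, frames {0,5,7}
9 -> fault, evict 0, frames {5,7,9}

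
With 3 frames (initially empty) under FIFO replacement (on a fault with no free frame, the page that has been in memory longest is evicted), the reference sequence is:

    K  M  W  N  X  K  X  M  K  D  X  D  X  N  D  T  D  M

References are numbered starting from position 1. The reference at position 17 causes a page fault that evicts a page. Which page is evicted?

X

pos 1: K → miss, frames (K)
pos 2: M → miss, frames (K M)
pos 3: W → miss, frames (K M W)
pos 4: N → miss, evict K, frames (M W N)
pos 5: X → miss, evict M, frames (W N X)
pos 6: K → miss, evict W, frames (N X K)
pos 7: X → hit
pos 8: M → miss, evict N, frames (X K M)
pos 9: K → hit
pos 10: D → miss, evict X, frames (K M D)
pos 11: X → miss, evict K, frames (M D X)
pos 12: D → hit
pos 13: X → hit
pos 14: N → miss, evict M, frames (D X N)
pos 15: D → hit
pos 16: T → miss, evict D, frames (X N T)
pos 17: D → miss, evict X, frames (N T D)
At position 17, page X is evicted.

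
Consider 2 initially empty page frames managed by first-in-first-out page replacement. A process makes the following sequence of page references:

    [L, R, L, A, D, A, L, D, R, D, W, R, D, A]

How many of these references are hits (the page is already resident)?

3

L -> miss, frames {L}
R -> miss, frames {L,R}
L -> hit
A -> miss, evict L, frames {R,A}
D -> miss, evict R, frames {A,D}
A -> hit
L -> miss, evict A, frames {D,L}
D -> hit
R -> miss, evict D, frames {L,R}
D -> miss, evict L, frames {R,D}
W -> miss, evict R, frames {D,W}
R -> miss, evict D, frames {W,R}
D -> miss, evict W, frames {R,D}
A -> miss, evict R, frames {D,A}
Hits: 3.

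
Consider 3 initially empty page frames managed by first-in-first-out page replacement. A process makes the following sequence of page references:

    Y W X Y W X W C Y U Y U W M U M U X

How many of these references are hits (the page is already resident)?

Y: miss, frames {Y}
W: miss, frames {Y,W}
X: miss, frames {Y,W,X}
Y: hit
W: hit
X: hit
W: hit
C: miss, evict Y, frames {W,X,C}
Y: miss, evict W, frames {X,C,Y}
U: miss, evict X, frames {C,Y,U}
Y: hit
U: hit
W: miss, evict C, frames {Y,U,W}
M: miss, evict Y, frames {U,W,M}
U: hit
M: hit
U: hit
X: miss, evict U, frames {W,M,X}
Hits: 9.

9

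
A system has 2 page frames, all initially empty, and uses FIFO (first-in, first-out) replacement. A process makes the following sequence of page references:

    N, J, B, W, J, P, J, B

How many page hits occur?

1

N: fault, frames [N]
J: fault, frames [N, J]
B: fault, evict N, frames [J, B]
W: fault, evict J, frames [B, W]
J: fault, evict B, frames [W, J]
P: fault, evict W, frames [J, P]
J: hit
B: fault, evict J, frames [P, B]
Hits: 1.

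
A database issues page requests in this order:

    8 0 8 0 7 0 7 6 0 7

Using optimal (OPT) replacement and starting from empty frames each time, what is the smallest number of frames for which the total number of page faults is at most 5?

f=1: 10 faults
f=2: 5 faults
f=3: 4 faults
f=4: 4 faults
Smallest f with faults ≤ 5 is 2.

2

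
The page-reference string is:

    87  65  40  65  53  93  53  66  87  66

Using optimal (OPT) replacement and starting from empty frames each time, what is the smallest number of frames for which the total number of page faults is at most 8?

f=1: 10 faults
f=2: 7 faults
f=3: 6 faults
f=4: 6 faults
f=5: 6 faults
f=6: 6 faults
Smallest f with faults ≤ 8 is 2.

2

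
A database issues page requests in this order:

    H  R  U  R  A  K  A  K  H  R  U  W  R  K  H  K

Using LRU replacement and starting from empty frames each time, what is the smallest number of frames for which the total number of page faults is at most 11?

3

f=1: 16 faults
f=2: 12 faults
f=3: 11 faults
f=4: 10 faults
f=5: 6 faults
f=6: 6 faults
Smallest f with faults ≤ 11 is 3.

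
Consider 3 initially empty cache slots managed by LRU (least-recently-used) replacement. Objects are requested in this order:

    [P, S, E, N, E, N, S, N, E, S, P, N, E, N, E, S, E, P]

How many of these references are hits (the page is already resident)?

9

P -> miss, frames {P}
S -> miss, frames {P,S}
E -> miss, frames {P,S,E}
N -> miss, evict P, frames {S,E,N}
E -> hit
N -> hit
S -> hit
N -> hit
E -> hit
S -> hit
P -> miss, evict N, frames {E,S,P}
N -> miss, evict E, frames {S,P,N}
E -> miss, evict S, frames {P,N,E}
N -> hit
E -> hit
S -> miss, evict P, frames {N,E,S}
E -> hit
P -> miss, evict N, frames {S,E,P}
Hits: 9.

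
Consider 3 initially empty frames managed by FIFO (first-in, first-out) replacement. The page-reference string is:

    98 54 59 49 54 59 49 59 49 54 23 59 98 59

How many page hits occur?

7

98 → miss, frames {98}
54 → miss, frames {98,54}
59 → miss, frames {98,54,59}
49 → miss, evict 98, frames {54,59,49}
54 → hit
59 → hit
49 → hit
59 → hit
49 → hit
54 → hit
23 → miss, evict 54, frames {59,49,23}
59 → hit
98 → miss, evict 59, frames {49,23,98}
59 → miss, evict 49, frames {23,98,59}
Hits: 7.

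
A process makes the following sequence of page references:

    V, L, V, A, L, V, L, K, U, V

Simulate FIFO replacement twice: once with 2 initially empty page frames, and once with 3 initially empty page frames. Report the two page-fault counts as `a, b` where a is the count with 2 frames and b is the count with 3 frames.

8, 6

2 frames: F F . F . F F F F F → 8 faults.
3 frames: F F . F . . . F F F → 6 faults.
6 < 8: adding a frame reduced faults, as is typical.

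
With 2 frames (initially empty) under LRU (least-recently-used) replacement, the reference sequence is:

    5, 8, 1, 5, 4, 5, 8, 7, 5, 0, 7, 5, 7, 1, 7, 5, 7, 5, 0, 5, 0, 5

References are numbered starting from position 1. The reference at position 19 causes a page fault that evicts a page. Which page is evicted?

7

pos 1: 5 -> fault, frames {5}
pos 2: 8 -> fault, frames {5,8}
pos 3: 1 -> fault, evict 5, frames {8,1}
pos 4: 5 -> fault, evict 8, frames {1,5}
pos 5: 4 -> fault, evict 1, frames {5,4}
pos 6: 5 -> hit
pos 7: 8 -> fault, evict 4, frames {5,8}
pos 8: 7 -> fault, evict 5, frames {8,7}
pos 9: 5 -> fault, evict 8, frames {7,5}
pos 10: 0 -> fault, evict 7, frames {5,0}
pos 11: 7 -> fault, evict 5, frames {0,7}
pos 12: 5 -> fault, evict 0, frames {7,5}
pos 13: 7 -> hit
pos 14: 1 -> fault, evict 5, frames {7,1}
pos 15: 7 -> hit
pos 16: 5 -> fault, evict 1, frames {7,5}
pos 17: 7 -> hit
pos 18: 5 -> hit
pos 19: 0 -> fault, evict 7, frames {5,0}
At position 19, page 7 is evicted.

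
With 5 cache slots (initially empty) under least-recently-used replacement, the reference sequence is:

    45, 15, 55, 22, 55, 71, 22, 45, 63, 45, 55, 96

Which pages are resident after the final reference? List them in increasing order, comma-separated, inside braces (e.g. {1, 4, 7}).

{22, 45, 55, 63, 96}

45 → miss, frames {45}
15 → miss, frames {45,15}
55 → miss, frames {45,15,55}
22 → miss, frames {45,15,55,22}
55 → hit
71 → miss, frames {45,15,22,55,71}
22 → hit
45 → hit
63 → miss, evict 15, frames {55,71,22,45,63}
45 → hit
55 → hit
96 → miss, evict 71, frames {22,63,45,55,96}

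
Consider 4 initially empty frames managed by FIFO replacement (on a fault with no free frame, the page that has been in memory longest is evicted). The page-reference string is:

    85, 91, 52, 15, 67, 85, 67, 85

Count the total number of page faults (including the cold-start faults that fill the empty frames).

85: miss, frames (85)
91: miss, frames (85 91)
52: miss, frames (85 91 52)
15: miss, frames (85 91 52 15)
67: miss, evict 85, frames (91 52 15 67)
85: miss, evict 91, frames (52 15 67 85)
67: hit
85: hit
Page faults: 6.

6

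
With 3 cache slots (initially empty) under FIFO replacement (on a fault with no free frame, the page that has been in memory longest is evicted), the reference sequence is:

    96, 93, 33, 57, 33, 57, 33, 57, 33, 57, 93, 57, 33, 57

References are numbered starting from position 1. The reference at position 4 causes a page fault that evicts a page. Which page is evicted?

pos 1: 96 → miss, frames (96)
pos 2: 93 → miss, frames (96 93)
pos 3: 33 → miss, frames (96 93 33)
pos 4: 57 → miss, evict 96, frames (93 33 57)
At position 4, page 96 is evicted.

96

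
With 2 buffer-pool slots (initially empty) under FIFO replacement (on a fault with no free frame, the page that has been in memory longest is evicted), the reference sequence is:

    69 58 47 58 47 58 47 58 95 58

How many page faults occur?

5

69 -> fault, frames {69}
58 -> fault, frames {69,58}
47 -> fault, evict 69, frames {58,47}
58 -> hit
47 -> hit
58 -> hit
47 -> hit
58 -> hit
95 -> fault, evict 58, frames {47,95}
58 -> fault, evict 47, frames {95,58}
Page faults: 5.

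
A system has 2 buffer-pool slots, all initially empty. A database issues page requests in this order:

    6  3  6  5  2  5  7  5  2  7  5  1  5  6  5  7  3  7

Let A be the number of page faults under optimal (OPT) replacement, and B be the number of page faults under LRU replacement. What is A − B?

Under OPT: F F . F F . F . F . F F . F . F F . → 11 faults.
Under LRU: F F . F F . F . F F F F . F . F F . → 12 faults.
A − B = 11 − 12 = -1.

-1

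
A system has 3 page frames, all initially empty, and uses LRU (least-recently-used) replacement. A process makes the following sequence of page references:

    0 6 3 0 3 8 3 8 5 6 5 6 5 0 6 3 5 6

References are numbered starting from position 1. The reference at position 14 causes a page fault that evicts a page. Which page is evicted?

pos 1: 0 -> fault, frames {0}
pos 2: 6 -> fault, frames {0,6}
pos 3: 3 -> fault, frames {0,6,3}
pos 4: 0 -> hit
pos 5: 3 -> hit
pos 6: 8 -> fault, evict 6, frames {0,3,8}
pos 7: 3 -> hit
pos 8: 8 -> hit
pos 9: 5 -> fault, evict 0, frames {3,8,5}
pos 10: 6 -> fault, evict 3, frames {8,5,6}
pos 11: 5 -> hit
pos 12: 6 -> hit
pos 13: 5 -> hit
pos 14: 0 -> fault, evict 8, frames {6,5,0}
At position 14, page 8 is evicted.

8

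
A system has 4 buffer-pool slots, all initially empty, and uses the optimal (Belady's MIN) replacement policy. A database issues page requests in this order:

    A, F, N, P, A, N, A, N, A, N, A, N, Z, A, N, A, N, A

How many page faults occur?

5

A -> miss, frames {A}
F -> miss, frames {A,F}
N -> miss, frames {A,F,N}
P -> miss, frames {A,F,N,P}
A -> hit
N -> hit
A -> hit
N -> hit
A -> hit
N -> hit
A -> hit
N -> hit
Z -> miss, evict P, frames {A,F,N,Z}
A -> hit
N -> hit
A -> hit
N -> hit
A -> hit
Page faults: 5.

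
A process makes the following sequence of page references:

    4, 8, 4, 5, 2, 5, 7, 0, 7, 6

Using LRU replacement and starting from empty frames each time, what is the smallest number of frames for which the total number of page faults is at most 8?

f=1: 10 faults
f=2: 7 faults
f=3: 7 faults
f=4: 7 faults
f=5: 7 faults
f=6: 7 faults
f=7: 7 faults
Smallest f with faults ≤ 8 is 2.

2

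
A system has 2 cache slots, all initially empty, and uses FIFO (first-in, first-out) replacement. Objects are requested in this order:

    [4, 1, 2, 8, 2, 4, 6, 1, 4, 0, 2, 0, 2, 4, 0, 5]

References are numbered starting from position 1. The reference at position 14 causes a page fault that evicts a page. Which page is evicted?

pos 1: 4 -> fault, frames [4]
pos 2: 1 -> fault, frames [4, 1]
pos 3: 2 -> fault, evict 4, frames [1, 2]
pos 4: 8 -> fault, evict 1, frames [2, 8]
pos 5: 2 -> hit
pos 6: 4 -> fault, evict 2, frames [8, 4]
pos 7: 6 -> fault, evict 8, frames [4, 6]
pos 8: 1 -> fault, evict 4, frames [6, 1]
pos 9: 4 -> fault, evict 6, frames [1, 4]
pos 10: 0 -> fault, evict 1, frames [4, 0]
pos 11: 2 -> fault, evict 4, frames [0, 2]
pos 12: 0 -> hit
pos 13: 2 -> hit
pos 14: 4 -> fault, evict 0, frames [2, 4]
At position 14, page 0 is evicted.

0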